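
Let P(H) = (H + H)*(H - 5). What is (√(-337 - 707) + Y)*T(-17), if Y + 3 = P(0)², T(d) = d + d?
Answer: 102 - 204*I*√29 ≈ 102.0 - 1098.6*I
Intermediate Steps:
T(d) = 2*d
P(H) = 2*H*(-5 + H) (P(H) = (2*H)*(-5 + H) = 2*H*(-5 + H))
Y = -3 (Y = -3 + (2*0*(-5 + 0))² = -3 + (2*0*(-5))² = -3 + 0² = -3 + 0 = -3)
(√(-337 - 707) + Y)*T(-17) = (√(-337 - 707) - 3)*(2*(-17)) = (√(-1044) - 3)*(-34) = (6*I*√29 - 3)*(-34) = (-3 + 6*I*√29)*(-34) = 102 - 204*I*√29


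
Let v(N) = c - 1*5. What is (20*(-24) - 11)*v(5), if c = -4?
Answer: 4419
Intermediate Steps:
v(N) = -9 (v(N) = -4 - 1*5 = -4 - 5 = -9)
(20*(-24) - 11)*v(5) = (20*(-24) - 11)*(-9) = (-480 - 11)*(-9) = -491*(-9) = 4419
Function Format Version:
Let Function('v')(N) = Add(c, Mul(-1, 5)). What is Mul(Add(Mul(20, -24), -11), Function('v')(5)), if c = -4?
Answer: 4419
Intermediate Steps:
Function('v')(N) = -9 (Function('v')(N) = Add(-4, Mul(-1, 5)) = Add(-4, -5) = -9)
Mul(Add(Mul(20, -24), -11), Function('v')(5)) = Mul(Add(Mul(20, -24), -11), -9) = Mul(Add(-480, -11), -9) = Mul(-491, -9) = 4419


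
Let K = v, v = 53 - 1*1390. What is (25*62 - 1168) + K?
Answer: -955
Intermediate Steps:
v = -1337 (v = 53 - 1390 = -1337)
K = -1337
(25*62 - 1168) + K = (25*62 - 1168) - 1337 = (1550 - 1168) - 1337 = 382 - 1337 = -955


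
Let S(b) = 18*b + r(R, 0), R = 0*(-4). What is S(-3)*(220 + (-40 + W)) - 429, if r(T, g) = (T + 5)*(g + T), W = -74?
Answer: -6153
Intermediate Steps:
R = 0
r(T, g) = (5 + T)*(T + g)
S(b) = 18*b (S(b) = 18*b + (0**2 + 5*0 + 5*0 + 0*0) = 18*b + (0 + 0 + 0 + 0) = 18*b + 0 = 18*b)
S(-3)*(220 + (-40 + W)) - 429 = (18*(-3))*(220 + (-40 - 74)) - 429 = -54*(220 - 114) - 429 = -54*106 - 429 = -5724 - 429 = -6153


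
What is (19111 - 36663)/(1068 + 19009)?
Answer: -17552/20077 ≈ -0.87423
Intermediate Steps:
(19111 - 36663)/(1068 + 19009) = -17552/20077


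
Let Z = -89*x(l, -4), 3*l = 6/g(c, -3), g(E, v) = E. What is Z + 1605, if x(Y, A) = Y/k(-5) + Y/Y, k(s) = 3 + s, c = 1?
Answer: 1605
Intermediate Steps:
l = 2 (l = (6/1)/3 = (6*1)/3 = (⅓)*6 = 2)
x(Y, A) = 1 - Y/2 (x(Y, A) = Y/(3 - 5) + Y/Y = Y/(-2) + 1 = Y*(-½) + 1 = -Y/2 + 1 = 1 - Y/2)
Z = 0 (Z = -89*(1 - ½*2) = -89*(1 - 1) = -89*0 = 0)
Z + 1605 = 0 + 1605 = 1605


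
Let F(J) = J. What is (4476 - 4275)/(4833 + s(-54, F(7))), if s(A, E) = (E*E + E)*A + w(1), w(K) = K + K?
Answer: 201/1811 ≈ 0.11099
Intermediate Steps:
w(K) = 2*K
s(A, E) = 2 + A*(E + E²) (s(A, E) = (E*E + E)*A + 2*1 = (E² + E)*A + 2 = (E + E²)*A + 2 = A*(E + E²) + 2 = 2 + A*(E + E²))
(4476 - 4275)/(4833 + s(-54, F(7))) = (4476 - 4275)/(4833 + (2 - 54*7 - 54*7²)) = 201/(4833 + (2 - 378 - 54*49)) = 201/(4833 + (2 - 378 - 2646)) = 201/(4833 - 3022) = 201/1811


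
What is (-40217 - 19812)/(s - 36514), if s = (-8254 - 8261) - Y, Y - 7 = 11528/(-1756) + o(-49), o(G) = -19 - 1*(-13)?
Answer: 26352731/23277288 ≈ 1.1321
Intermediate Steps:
o(G) = -6 (o(G) = -19 + 13 = -6)
Y = -2443/439 (Y = 7 + (11528/(-1756) - 6) = 7 + (11528*(-1/1756) - 6) = 7 + (-2882/439 - 6) = 7 - 5516/439 = -2443/439 ≈ -5.5649)
s = -7247642/439 (s = (-8254 - 8261) - 1*(-2443/439) = -16515 + 2443/439 = -7247642/439 ≈ -16509.)
(-40217 - 19812)/(s - 36514) = (-40217 - 19812)/(-7247642/439 - 36514) = -60029/(-23277288/439) = -60029*(-439/23277288) = 26352731/23277288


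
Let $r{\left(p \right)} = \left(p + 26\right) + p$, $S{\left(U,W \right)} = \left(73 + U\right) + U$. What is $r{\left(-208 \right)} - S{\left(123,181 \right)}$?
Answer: $-709$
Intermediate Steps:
$S{\left(U,W \right)} = 73 + 2 U$
$r{\left(p \right)} = 26 + 2 p$ ($r{\left(p \right)} = \left(26 + p\right) + p = 26 + 2 p$)
$r{\left(-208 \right)} - S{\left(123,181 \right)} = \left(26 + 2 \left(-208\right)\right) - \left(73 + 2 \cdot 123\right) = \left(26 - 416\right) - \left(73 + 246\right) = -390 - 319 = -709$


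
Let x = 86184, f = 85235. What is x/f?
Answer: 86184/85235 ≈ 1.0111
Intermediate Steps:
x/f = 86184/85235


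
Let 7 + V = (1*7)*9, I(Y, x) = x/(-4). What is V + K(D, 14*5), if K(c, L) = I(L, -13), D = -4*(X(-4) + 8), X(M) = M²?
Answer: 237/4 ≈ 59.250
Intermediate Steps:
I(Y, x) = -x/4 (I(Y, x) = x*(-¼) = -x/4)
D = -96 (D = -4*((-4)² + 8) = -4*(16 + 8) = -4*24 = -96)
V = 56 (V = -7 + (1*7)*9 = -7 + 7*9 = -7 + 63 = 56)
K(c, L) = 13/4 (K(c, L) = -¼*(-13) = 13/4)
V + K(D, 14*5) = 56 + 13/4 = 237/4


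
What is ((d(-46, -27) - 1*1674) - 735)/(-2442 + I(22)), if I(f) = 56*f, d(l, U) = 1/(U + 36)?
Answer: 2168/1089 ≈ 1.9908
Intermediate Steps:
d(l, U) = 1/(36 + U)
((d(-46, -27) - 1*1674) - 735)/(-2442 + I(22)) = ((1/(36 - 27) - 1*1674) - 735)/(-2442 + 56*22) = ((1/9 - 1674) - 735)/(-2442 + 1232) = ((⅑ - 1674) - 735)/(-1210) = (-15065/9 - 735)*(-1/1210) = -21680/9*(-1/1210) = 2168/1089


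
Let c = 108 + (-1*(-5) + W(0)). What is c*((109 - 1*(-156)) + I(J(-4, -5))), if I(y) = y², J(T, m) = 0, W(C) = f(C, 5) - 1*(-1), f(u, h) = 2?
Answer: 30740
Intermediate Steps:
W(C) = 3 (W(C) = 2 - 1*(-1) = 2 + 1 = 3)
c = 116 (c = 108 + (-1*(-5) + 3) = 108 + (5 + 3) = 108 + 8 = 116)
c*((109 - 1*(-156)) + I(J(-4, -5))) = 116*((109 - 1*(-156)) + 0²) = 116*((109 + 156) + 0) = 116*(265 + 0) = 116*265 = 30740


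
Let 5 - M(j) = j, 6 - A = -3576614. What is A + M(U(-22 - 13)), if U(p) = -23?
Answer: 3576648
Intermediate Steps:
A = 3576620 (A = 6 - 1*(-3576614) = 6 + 3576614 = 3576620)
M(j) = 5 - j
A + M(U(-22 - 13)) = 3576620 + (5 - 1*(-23)) = 3576620 + (5 + 23) = 3576620 + 28 = 3576648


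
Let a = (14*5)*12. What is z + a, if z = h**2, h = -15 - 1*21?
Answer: 2136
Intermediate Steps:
h = -36 (h = -15 - 21 = -36)
z = 1296 (z = (-36)**2 = 1296)
a = 840 (a = 70*12 = 840)
z + a = 1296 + 840 = 2136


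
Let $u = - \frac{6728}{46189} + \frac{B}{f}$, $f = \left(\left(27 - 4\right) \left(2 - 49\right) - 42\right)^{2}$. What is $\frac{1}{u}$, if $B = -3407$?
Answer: $- \frac{58250287381}{8642241835} \approx -6.7402$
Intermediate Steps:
$f = 1261129$ ($f = \left(23 \left(-47\right) - 42\right)^{2} = \left(-1081 - 42\right)^{2} = \left(-1123\right)^{2} = 1261129$)
$u = - \frac{8642241835}{58250287381}$ ($u = - \frac{6728}{46189} - \frac{3407}{1261129} = - \frac{8642241835}{58250287381} \approx -0.14836$)
$\frac{1}{u} = \frac{1}{- \frac{8642241835}{58250287381}} = - \frac{58250287381}{8642241835}$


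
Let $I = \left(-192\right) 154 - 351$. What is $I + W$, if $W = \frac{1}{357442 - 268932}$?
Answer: $- \frac{2648130689}{88510} \approx -29919.0$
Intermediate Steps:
$W = \frac{1}{88510} \approx 1.1298 \cdot 10^{-5}$
$I = -29919$ ($I = -29568 - 351 = -29919$)
$I + W = -29919 + \frac{1}{88510} = - \frac{2648130689}{88510}$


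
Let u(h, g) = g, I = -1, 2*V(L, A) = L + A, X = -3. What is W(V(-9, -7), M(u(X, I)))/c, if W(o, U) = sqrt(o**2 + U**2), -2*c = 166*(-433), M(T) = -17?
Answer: sqrt(353)/35939 ≈ 0.00052278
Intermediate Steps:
V(L, A) = A/2 + L/2 (V(L, A) = (L + A)/2 = (A + L)/2 = A/2 + L/2)
c = 35939 (c = -83*(-433) = -1/2*(-71878) = 35939)
W(o, U) = sqrt(U**2 + o**2)
W(V(-9, -7), M(u(X, I)))/c = sqrt((-17)**2 + ((1/2)*(-7) + (1/2)*(-9))**2)/35939 = sqrt(289 + (-7/2 - 9/2)**2)*(1/35939) = sqrt(289 + (-8)**2)*(1/35939) = sqrt(289 + 64)*(1/35939) = sqrt(353)*(1/35939) = sqrt(353)/35939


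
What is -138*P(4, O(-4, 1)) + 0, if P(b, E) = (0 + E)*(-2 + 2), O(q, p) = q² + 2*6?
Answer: 0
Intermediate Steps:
O(q, p) = 12 + q² (O(q, p) = q² + 12 = 12 + q²)
P(b, E) = 0 (P(b, E) = E*0 = 0)
-138*P(4, O(-4, 1)) + 0 = -138*0 + 0 = 0 + 0 = 0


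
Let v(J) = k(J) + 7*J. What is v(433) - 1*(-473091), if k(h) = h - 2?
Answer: 476553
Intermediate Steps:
k(h) = -2 + h
v(J) = -2 + 8*J (v(J) = (-2 + J) + 7*J = -2 + 8*J)
v(433) - 1*(-473091) = (-2 + 8*433) - 1*(-473091) = (-2 + 3464) + 473091 = 3462 + 473091 = 476553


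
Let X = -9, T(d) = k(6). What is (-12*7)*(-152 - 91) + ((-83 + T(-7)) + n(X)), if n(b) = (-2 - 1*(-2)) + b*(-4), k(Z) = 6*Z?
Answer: 20401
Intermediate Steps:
T(d) = 36 (T(d) = 6*6 = 36)
n(b) = -4*b (n(b) = (-2 + 2) - 4*b = 0 - 4*b = -4*b)
(-12*7)*(-152 - 91) + ((-83 + T(-7)) + n(X)) = (-12*7)*(-152 - 91) + ((-83 + 36) - 4*(-9)) = -84*(-243) + (-47 + 36) = 20412 - 11 = 20401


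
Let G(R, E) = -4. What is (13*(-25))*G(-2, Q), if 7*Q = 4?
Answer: 1300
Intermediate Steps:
Q = 4/7 (Q = (1/7)*4 = 4/7 ≈ 0.57143)
(13*(-25))*G(-2, Q) = (13*(-25))*(-4) = -325*(-4) = 1300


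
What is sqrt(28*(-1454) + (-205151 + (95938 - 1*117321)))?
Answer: 21*I*sqrt(606) ≈ 516.96*I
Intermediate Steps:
sqrt(28*(-1454) + (-205151 + (95938 - 1*117321))) = sqrt(-40712 + (-205151 + (95938 - 117321))) = sqrt(-40712 + (-205151 - 21383)) = sqrt(-40712 - 226534) = sqrt(-267246) = 21*I*sqrt(606)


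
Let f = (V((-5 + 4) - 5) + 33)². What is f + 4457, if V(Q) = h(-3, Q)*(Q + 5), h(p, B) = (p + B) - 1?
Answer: 6306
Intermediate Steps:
h(p, B) = -1 + B + p (h(p, B) = (B + p) - 1 = -1 + B + p)
V(Q) = (-4 + Q)*(5 + Q) (V(Q) = (-1 + Q - 3)*(Q + 5) = (-4 + Q)*(5 + Q))
f = 1849 (f = ((-4 + ((-5 + 4) - 5))*(5 + ((-5 + 4) - 5)) + 33)² = ((-4 + (-1 - 5))*(5 + (-1 - 5)) + 33)² = ((-4 - 6)*(5 - 6) + 33)² = (-10*(-1) + 33)² = (10 + 33)² = 43² = 1849)
f + 4457 = 1849 + 4457 = 6306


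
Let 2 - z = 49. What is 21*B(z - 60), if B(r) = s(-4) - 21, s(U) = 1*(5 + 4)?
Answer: -252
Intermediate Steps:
s(U) = 9 (s(U) = 1*9 = 9)
z = -47 (z = 2 - 1*49 = 2 - 49 = -47)
B(r) = -12 (B(r) = 9 - 21 = -12)
21*B(z - 60) = 21*(-12) = -252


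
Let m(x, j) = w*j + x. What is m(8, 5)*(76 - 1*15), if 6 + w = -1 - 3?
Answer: -2562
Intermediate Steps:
w = -10 (w = -6 + (-1 - 3) = -6 - 4 = -10)
m(x, j) = x - 10*j (m(x, j) = -10*j + x = x - 10*j)
m(8, 5)*(76 - 1*15) = (8 - 10*5)*(76 - 1*15) = (8 - 50)*(76 - 15) = -42*61 = -2562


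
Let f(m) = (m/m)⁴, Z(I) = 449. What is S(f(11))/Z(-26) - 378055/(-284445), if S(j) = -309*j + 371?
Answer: 37476457/25543161 ≈ 1.4672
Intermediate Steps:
f(m) = 1 (f(m) = 1⁴ = 1)
S(j) = 371 - 309*j
S(f(11))/Z(-26) - 378055/(-284445) = (371 - 309*1)/449 - 378055/(-284445) = (371 - 309)*(1/449) - 378055*(-1/284445) = 62*(1/449) + 75611/56889 = 62/449 + 75611/56889 = 37476457/25543161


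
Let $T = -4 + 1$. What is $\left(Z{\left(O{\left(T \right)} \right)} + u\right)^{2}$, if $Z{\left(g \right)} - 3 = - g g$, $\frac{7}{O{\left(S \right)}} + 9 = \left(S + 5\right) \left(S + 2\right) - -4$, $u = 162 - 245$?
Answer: $6561$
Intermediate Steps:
$T = -3$
$u = -83$
$O{\left(S \right)} = \frac{7}{-5 + \left(2 + S\right) \left(5 + S\right)}$ ($O{\left(S \right)} = \frac{7}{-9 + \left(\left(S + 5\right) \left(S + 2\right) - -4\right)} = \frac{7}{-9 + \left(\left(5 + S\right) \left(2 + S\right) + 4\right)} = \frac{7}{-9 + \left(\left(2 + S\right) \left(5 + S\right) + 4\right)} = \frac{7}{-9 + \left(4 + \left(2 + S\right) \left(5 + S\right)\right)} = \frac{7}{-5 + \left(2 + S\right) \left(5 + S\right)}$)
$Z{\left(g \right)} = 3 - g^{2}$ ($Z{\left(g \right)} = 3 + - g g = 3 - g^{2}$)
$\left(Z{\left(O{\left(T \right)} \right)} + u\right)^{2} = \left(\left(3 - \left(\frac{7}{5 + \left(-3\right)^{2} + 7 \left(-3\right)}\right)^{2}\right) - 83\right)^{2} = \left(\left(3 - \left(\frac{7}{5 + 9 - 21}\right)^{2}\right) - 83\right)^{2} = \left(\left(3 - \left(\frac{7}{-7}\right)^{2}\right) - 83\right)^{2} = \left(\left(3 - \left(7 \left(- \frac{1}{7}\right)\right)^{2}\right) - 83\right)^{2} = \left(\left(3 - \left(-1\right)^{2}\right) - 83\right)^{2} = \left(\left(3 - 1\right) - 83\right)^{2} = \left(2 - 83\right)^{2} = \left(-81\right)^{2} = 6561$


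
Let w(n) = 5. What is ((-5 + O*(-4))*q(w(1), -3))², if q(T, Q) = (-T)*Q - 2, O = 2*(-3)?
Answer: 61009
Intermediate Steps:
O = -6
q(T, Q) = -2 - Q*T (q(T, Q) = -Q*T - 2 = -2 - Q*T)
((-5 + O*(-4))*q(w(1), -3))² = ((-5 - 6*(-4))*(-2 - 1*(-3)*5))² = ((-5 + 24)*(-2 + 15))² = (19*13)² = 247² = 61009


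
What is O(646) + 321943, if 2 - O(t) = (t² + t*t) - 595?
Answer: -512092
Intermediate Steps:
O(t) = 597 - 2*t² (O(t) = 2 - ((t² + t*t) - 595) = 2 - ((t² + t²) - 595) = 2 - (2*t² - 595) = 2 - (-595 + 2*t²) = 2 + (595 - 2*t²) = 597 - 2*t²)
O(646) + 321943 = (597 - 2*646²) + 321943 = (597 - 2*417316) + 321943 = (597 - 834632) + 321943 = -834035 + 321943 = -512092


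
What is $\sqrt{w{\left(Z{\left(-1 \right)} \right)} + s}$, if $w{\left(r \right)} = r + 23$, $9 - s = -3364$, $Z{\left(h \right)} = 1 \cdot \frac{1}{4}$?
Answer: $\frac{\sqrt{13585}}{2} \approx 58.277$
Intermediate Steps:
$Z{\left(h \right)} = \frac{1}{4}$ ($Z{\left(h \right)} = 1 \cdot \frac{1}{4} = \frac{1}{4}$)
$s = 3373$ ($s = 9 - -3364 = 9 + 3364 = 3373$)
$w{\left(r \right)} = 23 + r$
$\sqrt{w{\left(Z{\left(-1 \right)} \right)} + s} = \sqrt{\left(23 + \frac{1}{4}\right) + 3373} = \sqrt{\frac{93}{4} + 3373} = \sqrt{\frac{13585}{4}} = \frac{\sqrt{13585}}{2}$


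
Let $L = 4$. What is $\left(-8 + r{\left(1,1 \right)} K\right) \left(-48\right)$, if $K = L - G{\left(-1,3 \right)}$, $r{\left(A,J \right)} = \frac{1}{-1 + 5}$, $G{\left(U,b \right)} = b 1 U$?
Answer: $300$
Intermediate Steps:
$G{\left(U,b \right)} = U b$ ($G{\left(U,b \right)} = b U = U b$)
$r{\left(A,J \right)} = \frac{1}{4}$
$K = 7$ ($K = 4 - \left(-1\right) 3 = 4 - -3 = 4 + 3 = 7$)
$\left(-8 + r{\left(1,1 \right)} K\right) \left(-48\right) = \left(-8 + \frac{1}{4} \cdot 7\right) \left(-48\right) = \left(-8 + \frac{7}{4}\right) \left(-48\right) = \left(- \frac{25}{4}\right) \left(-48\right) = 300$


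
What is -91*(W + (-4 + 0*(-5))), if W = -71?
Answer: 6825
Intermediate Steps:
-91*(W + (-4 + 0*(-5))) = -91*(-71 + (-4 + 0*(-5))) = -91*(-71 + (-4 + 0)) = -91*(-71 - 4) = -91*(-75) = 6825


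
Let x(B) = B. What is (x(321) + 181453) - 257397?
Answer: -75623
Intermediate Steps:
(x(321) + 181453) - 257397 = (321 + 181453) - 257397 = 181774 - 257397 = -75623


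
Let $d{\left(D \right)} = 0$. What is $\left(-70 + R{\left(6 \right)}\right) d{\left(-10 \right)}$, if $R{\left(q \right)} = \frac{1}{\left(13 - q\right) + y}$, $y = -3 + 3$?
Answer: $0$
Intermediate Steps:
$y = 0$
$R{\left(q \right)} = \frac{1}{13 - q}$ ($R{\left(q \right)} = \frac{1}{\left(13 - q\right) + 0} = \frac{1}{13 - q}$)
$\left(-70 + R{\left(6 \right)}\right) d{\left(-10 \right)} = \left(-70 + \frac{1}{13 - 6}\right) 0 = \left(-70 + \frac{1}{7}\right) 0 = \left(- \frac{489}{7}\right) 0 = 0$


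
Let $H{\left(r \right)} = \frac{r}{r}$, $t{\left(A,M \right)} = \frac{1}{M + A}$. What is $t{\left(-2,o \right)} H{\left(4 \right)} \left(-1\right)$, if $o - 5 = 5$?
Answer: $- \frac{1}{8} \approx -0.125$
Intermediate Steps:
$o = 10$ ($o = 5 + 5 = 10$)
$t{\left(A,M \right)} = \frac{1}{A + M}$
$H{\left(r \right)} = 1$
$t{\left(-2,o \right)} H{\left(4 \right)} \left(-1\right) = \frac{1}{-2 + 10} \cdot 1 \left(-1\right) = \frac{1}{8} \cdot 1 \left(-1\right) = \frac{1}{8} \left(-1\right) = - \frac{1}{8}$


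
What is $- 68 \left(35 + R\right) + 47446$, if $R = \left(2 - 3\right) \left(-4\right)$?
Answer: $44794$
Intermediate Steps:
$R = 4$ ($R = \left(-1\right) \left(-4\right) = 4$)
$- 68 \left(35 + R\right) + 47446 = - 68 \left(35 + 4\right) + 47446 = \left(-68\right) 39 + 47446 = -2652 + 47446 = 44794$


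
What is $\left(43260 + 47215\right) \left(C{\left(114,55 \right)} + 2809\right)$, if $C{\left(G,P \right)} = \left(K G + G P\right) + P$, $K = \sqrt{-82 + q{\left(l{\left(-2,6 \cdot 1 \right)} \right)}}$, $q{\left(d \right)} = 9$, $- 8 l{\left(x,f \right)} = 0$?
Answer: $826398650 + 10314150 i \sqrt{73} \approx 8.264 \cdot 10^{8} + 8.8124 \cdot 10^{7} i$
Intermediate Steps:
$l{\left(x,f \right)} = 0$ ($l{\left(x,f \right)} = \left(- \frac{1}{8}\right) 0 = 0$)
$K = i \sqrt{73}$ ($K = \sqrt{-82 + 9} = \sqrt{-73} = i \sqrt{73} \approx 8.544 i$)
$C{\left(G,P \right)} = P + G P + i G \sqrt{73}$ ($C{\left(G,P \right)} = \left(i \sqrt{73} G + G P\right) + P = \left(i G \sqrt{73} + G P\right) + P = \left(G P + i G \sqrt{73}\right) + P = P + G P + i G \sqrt{73}$)
$\left(43260 + 47215\right) \left(C{\left(114,55 \right)} + 2809\right) = \left(43260 + 47215\right) \left(\left(55 + 114 \cdot 55 + i 114 \sqrt{73}\right) + 2809\right) = 90475 \left(\left(55 + 6270 + 114 i \sqrt{73}\right) + 2809\right) = 90475 \left(\left(6325 + 114 i \sqrt{73}\right) + 2809\right) = 90475 \left(9134 + 114 i \sqrt{73}\right) = 826398650 + 10314150 i \sqrt{73}$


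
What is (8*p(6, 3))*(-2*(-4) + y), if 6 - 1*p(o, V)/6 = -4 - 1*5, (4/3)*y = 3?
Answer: 7380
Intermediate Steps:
y = 9/4 (y = (¾)*3 = 9/4 ≈ 2.2500)
p(o, V) = 90 (p(o, V) = 36 - 6*(-4 - 1*5) = 36 - 6*(-4 - 5) = 36 - 6*(-9) = 36 + 54 = 90)
(8*p(6, 3))*(-2*(-4) + y) = (8*90)*(-2*(-4) + 9/4) = 720*(8 + 9/4) = 720*(41/4) = 7380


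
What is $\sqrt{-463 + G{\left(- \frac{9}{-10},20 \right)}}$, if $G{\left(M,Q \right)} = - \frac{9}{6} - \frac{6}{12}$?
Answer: $i \sqrt{465} \approx 21.564 i$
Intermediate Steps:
$G{\left(M,Q \right)} = -2$ ($G{\left(M,Q \right)} = \left(-9\right) \frac{1}{6} - \frac{1}{2} = - \frac{3}{2} - \frac{1}{2} = -2$)
$\sqrt{-463 + G{\left(- \frac{9}{-10},20 \right)}} = \sqrt{-463 - 2} = \sqrt{-465} = i \sqrt{465}$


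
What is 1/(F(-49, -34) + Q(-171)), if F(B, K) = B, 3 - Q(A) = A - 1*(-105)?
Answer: 1/20 ≈ 0.050000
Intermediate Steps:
Q(A) = -102 - A (Q(A) = 3 - (A - 1*(-105)) = 3 - (A + 105) = 3 - (105 + A) = 3 + (-105 - A) = -102 - A)
1/(F(-49, -34) + Q(-171)) = 1/(-49 + (-102 - 1*(-171))) = 1/(-49 + (-102 + 171)) = 1/(-49 + 69) = 1/20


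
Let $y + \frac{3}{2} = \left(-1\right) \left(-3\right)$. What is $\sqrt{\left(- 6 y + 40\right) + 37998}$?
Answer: $\sqrt{38029} \approx 195.01$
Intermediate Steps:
$y = \frac{3}{2}$ ($y = - \frac{3}{2} - -3 = - \frac{3}{2} + 3 = \frac{3}{2} \approx 1.5$)
$\sqrt{\left(- 6 y + 40\right) + 37998} = \sqrt{\left(\left(-6\right) \frac{3}{2} + 40\right) + 37998} = \sqrt{\left(-9 + 40\right) + 37998} = \sqrt{31 + 37998} = \sqrt{38029}$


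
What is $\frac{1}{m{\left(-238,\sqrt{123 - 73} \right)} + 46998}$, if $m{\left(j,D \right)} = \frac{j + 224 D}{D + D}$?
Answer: $\frac{336500}{15852512977} + \frac{85 \sqrt{2}}{15852512977} \approx 2.1235 \cdot 10^{-5}$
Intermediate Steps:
$m{\left(j,D \right)} = \frac{j + 224 D}{2 D}$
$\frac{1}{m{\left(-238,\sqrt{123 - 73} \right)} + 46998} = \frac{1}{\left(112 + \frac{1}{2} \left(-238\right) \frac{1}{\sqrt{123 - 73}}\right) + 46998} = \frac{1}{\left(112 + \frac{1}{2} \left(-238\right) \frac{1}{\sqrt{50}}\right) + 46998} = \frac{1}{\left(112 + \frac{1}{2} \left(-238\right) \frac{1}{5 \sqrt{2}}\right) + 46998} = \frac{1}{\left(112 + \frac{1}{2} \left(-238\right) \frac{\sqrt{2}}{10}\right) + 46998} = \frac{1}{\left(112 - \frac{119 \sqrt{2}}{10}\right) + 46998} = \frac{1}{47110 - \frac{119 \sqrt{2}}{10}}$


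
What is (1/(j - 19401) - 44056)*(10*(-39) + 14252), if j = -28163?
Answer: -14523769003635/23782 ≈ -6.1070e+8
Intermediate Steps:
(1/(j - 19401) - 44056)*(10*(-39) + 14252) = (1/(-28163 - 19401) - 44056)*(10*(-39) + 14252) = (1/(-47564) - 44056)*(-390 + 14252) = (-1/47564 - 44056)*13862 = -2095479585/47564*13862 = -14523769003635/23782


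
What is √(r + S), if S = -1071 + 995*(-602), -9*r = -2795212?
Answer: 19*I*√7217/3 ≈ 538.04*I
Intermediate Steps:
r = 2795212/9 (r = -⅑*(-2795212) = 2795212/9 ≈ 3.1058e+5)
S = -600061 (S = -1071 - 598990 = -600061)
√(r + S) = √(2795212/9 - 600061) = √(-2605337/9) = 19*I*√7217/3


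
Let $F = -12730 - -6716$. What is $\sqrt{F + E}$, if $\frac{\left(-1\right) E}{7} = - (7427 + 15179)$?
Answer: $2 \sqrt{38057} \approx 390.16$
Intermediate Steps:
$E = 158242$ ($E = - 7 \left(- (7427 + 15179)\right) = - 7 \left(\left(-1\right) 22606\right) = \left(-7\right) \left(-22606\right) = 158242$)
$F = -6014$ ($F = -12730 + 6716 = -6014$)
$\sqrt{F + E} = \sqrt{-6014 + 158242} = \sqrt{152228} = 2 \sqrt{38057}$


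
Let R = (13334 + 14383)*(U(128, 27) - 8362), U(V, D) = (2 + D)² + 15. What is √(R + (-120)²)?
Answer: 21*I*√471722 ≈ 14423.0*I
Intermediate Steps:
U(V, D) = 15 + (2 + D)²
R = -208043802 (R = (13334 + 14383)*((15 + (2 + 27)²) - 8362) = 27717*((15 + 29²) - 8362) = 27717*((15 + 841) - 8362) = 27717*(856 - 8362) = 27717*(-7506) = -208043802)
√(R + (-120)²) = √(-208043802 + (-120)²) = √(-208043802 + 14400) = √(-208029402) = 21*I*√471722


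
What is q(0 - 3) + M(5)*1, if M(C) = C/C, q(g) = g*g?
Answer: 10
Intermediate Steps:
q(g) = g²
M(C) = 1
q(0 - 3) + M(5)*1 = (0 - 3)² + 1*1 = (-3)² + 1 = 9 + 1 = 10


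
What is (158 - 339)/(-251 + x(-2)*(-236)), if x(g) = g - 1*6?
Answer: -181/1637 ≈ -0.11057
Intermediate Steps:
x(g) = -6 + g (x(g) = g - 6 = -6 + g)
(158 - 339)/(-251 + x(-2)*(-236)) = (158 - 339)/(-251 + (-6 - 2)*(-236)) = -181/(-251 - 8*(-236)) = -181/(-251 + 1888) = -181/1637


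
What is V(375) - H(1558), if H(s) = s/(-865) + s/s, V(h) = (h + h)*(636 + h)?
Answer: 655886943/865 ≈ 7.5825e+5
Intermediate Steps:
V(h) = 2*h*(636 + h) (V(h) = (2*h)*(636 + h) = 2*h*(636 + h))
H(s) = 1 - s/865 (H(s) = s*(-1/865) + 1 = -s/865 + 1 = 1 - s/865)
V(375) - H(1558) = 2*375*(636 + 375) - (1 - 1/865*1558) = 2*375*1011 - (1 - 1558/865) = 758250 - 1*(-693/865) = 758250 + 693/865 = 655886943/865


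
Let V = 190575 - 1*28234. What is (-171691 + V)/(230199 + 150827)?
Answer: -4675/190513 ≈ -0.024539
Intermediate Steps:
V = 162341 (V = 190575 - 28234 = 162341)
(-171691 + V)/(230199 + 150827) = (-171691 + 162341)/(230199 + 150827) = -9350/381026 = -9350*1/381026 = -4675/190513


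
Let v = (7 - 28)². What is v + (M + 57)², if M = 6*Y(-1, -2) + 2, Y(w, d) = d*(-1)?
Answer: 5482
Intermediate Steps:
Y(w, d) = -d
M = 14 (M = 6*(-1*(-2)) + 2 = 6*2 + 2 = 12 + 2 = 14)
v = 441 (v = (-21)² = 441)
v + (M + 57)² = 441 + (14 + 57)² = 441 + 71² = 441 + 5041 = 5482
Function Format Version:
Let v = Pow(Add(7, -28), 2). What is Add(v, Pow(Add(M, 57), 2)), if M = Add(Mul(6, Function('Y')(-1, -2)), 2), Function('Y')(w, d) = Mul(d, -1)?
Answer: 5482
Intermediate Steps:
Function('Y')(w, d) = Mul(-1, d)
M = 14 (M = Add(Mul(6, Mul(-1, -2)), 2) = Add(Mul(6, 2), 2) = Add(12, 2) = 14)
v = 441 (v = Pow(-21, 2) = 441)
Add(v, Pow(Add(M, 57), 2)) = Add(441, Pow(Add(14, 57), 2)) = Add(441, Pow(71, 2)) = Add(441, 5041) = 5482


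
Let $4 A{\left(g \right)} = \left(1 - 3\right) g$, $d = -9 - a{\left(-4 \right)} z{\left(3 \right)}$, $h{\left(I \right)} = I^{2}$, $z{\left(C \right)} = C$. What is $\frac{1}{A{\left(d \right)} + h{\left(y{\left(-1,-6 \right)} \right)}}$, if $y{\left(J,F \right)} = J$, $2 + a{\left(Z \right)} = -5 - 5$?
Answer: $- \frac{2}{25} \approx -0.08$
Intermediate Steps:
$a{\left(Z \right)} = -12$ ($a{\left(Z \right)} = -2 - 10 = -12$)
$d = 27$ ($d = -9 - \left(-12\right) 3 = -9 - -36 = -9 + 36 = 27$)
$A{\left(g \right)} = - \frac{g}{2}$ ($A{\left(g \right)} = \frac{\left(1 - 3\right) g}{4} = \frac{\left(-2\right) g}{4} = - \frac{g}{2}$)
$\frac{1}{A{\left(d \right)} + h{\left(y{\left(-1,-6 \right)} \right)}} = \frac{1}{\left(- \frac{1}{2}\right) 27 + \left(-1\right)^{2}} = \frac{1}{- \frac{27}{2} + 1} = \frac{1}{- \frac{25}{2}} = - \frac{2}{25}$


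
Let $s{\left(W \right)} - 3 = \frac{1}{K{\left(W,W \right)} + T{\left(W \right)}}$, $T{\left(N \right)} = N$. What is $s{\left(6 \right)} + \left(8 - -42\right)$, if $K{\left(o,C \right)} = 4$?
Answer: $\frac{531}{10} \approx 53.1$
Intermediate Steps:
$s{\left(W \right)} = 3 + \frac{1}{4 + W}$
$s{\left(6 \right)} + \left(8 - -42\right) = \frac{13 + 3 \cdot 6}{4 + 6} + \left(8 - -42\right) = \frac{13 + 18}{10} + \left(8 + 42\right) = \frac{1}{10} \cdot 31 + 50 = \frac{31}{10} + 50 = \frac{531}{10}$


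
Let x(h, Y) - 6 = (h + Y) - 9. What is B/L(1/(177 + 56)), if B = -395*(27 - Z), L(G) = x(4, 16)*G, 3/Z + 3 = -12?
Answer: -147256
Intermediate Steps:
x(h, Y) = -3 + Y + h (x(h, Y) = 6 + ((h + Y) - 9) = 6 + ((Y + h) - 9) = 6 + (-9 + Y + h) = -3 + Y + h)
Z = -⅕ (Z = 3/(-3 - 12) = 3/(-15) = 3*(-1/15) = -⅕ ≈ -0.20000)
L(G) = 17*G (L(G) = (-3 + 16 + 4)*G = 17*G)
B = -10744 (B = -395*(27 - 1*(-⅕)) = -395*(27 + ⅕) = -395*136/5 = -10744)
B/L(1/(177 + 56)) = -10744/(17/(177 + 56)) = -10744/(17/233) = -10744/(17*(1/233)) = -10744/17/233 = -10744*233/17 = -147256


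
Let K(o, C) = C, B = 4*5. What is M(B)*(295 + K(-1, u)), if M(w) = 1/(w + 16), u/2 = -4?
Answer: 287/36 ≈ 7.9722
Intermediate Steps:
B = 20
u = -8 (u = 2*(-4) = -8)
M(w) = 1/(16 + w)
M(B)*(295 + K(-1, u)) = (295 - 8)/(16 + 20) = 287/36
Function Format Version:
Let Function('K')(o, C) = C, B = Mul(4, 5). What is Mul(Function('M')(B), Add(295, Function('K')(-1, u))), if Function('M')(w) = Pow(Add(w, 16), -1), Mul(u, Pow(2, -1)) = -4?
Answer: Rational(287, 36) ≈ 7.9722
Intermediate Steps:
B = 20
u = -8 (u = Mul(2, -4) = -8)
Function('M')(w) = Pow(Add(16, w), -1)
Mul(Function('M')(B), Add(295, Function('K')(-1, u))) = Mul(Pow(Add(16, 20), -1), Add(295, -8)) = Mul(Pow(36, -1), 287) = Mul(Rational(1, 36), 287) = Rational(287, 36)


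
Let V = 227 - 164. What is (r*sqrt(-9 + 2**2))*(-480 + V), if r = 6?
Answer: -2502*I*sqrt(5) ≈ -5594.6*I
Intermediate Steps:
V = 63
(r*sqrt(-9 + 2**2))*(-480 + V) = (6*sqrt(-9 + 2**2))*(-480 + 63) = (6*sqrt(-9 + 4))*(-417) = (6*sqrt(-5))*(-417) = (6*(I*sqrt(5)))*(-417) = (6*I*sqrt(5))*(-417) = -2502*I*sqrt(5)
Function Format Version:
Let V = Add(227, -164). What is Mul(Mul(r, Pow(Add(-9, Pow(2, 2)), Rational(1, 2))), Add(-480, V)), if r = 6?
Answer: Mul(-2502, I, Pow(5, Rational(1, 2))) ≈ Mul(-5594.6, I)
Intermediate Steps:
V = 63
Mul(Mul(r, Pow(Add(-9, Pow(2, 2)), Rational(1, 2))), Add(-480, V)) = Mul(Mul(6, Pow(Add(-9, Pow(2, 2)), Rational(1, 2))), Add(-480, 63)) = Mul(Mul(6, Pow(Add(-9, 4), Rational(1, 2))), -417) = Mul(Mul(6, Pow(-5, Rational(1, 2))), -417) = Mul(Mul(6, Mul(I, Pow(5, Rational(1, 2)))), -417) = Mul(Mul(6, I, Pow(5, Rational(1, 2))), -417) = Mul(-2502, I, Pow(5, Rational(1, 2)))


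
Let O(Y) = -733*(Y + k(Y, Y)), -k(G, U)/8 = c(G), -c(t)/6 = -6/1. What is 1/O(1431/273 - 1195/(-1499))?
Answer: 136409/28192663592 ≈ 4.8385e-6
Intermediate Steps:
c(t) = 36 (c(t) = -(-36)/1 = -(-36) = -6*(-6) = 36)
k(G, U) = -288 (k(G, U) = -8*36 = -288)
O(Y) = 211104 - 733*Y (O(Y) = -733*(Y - 288) = -733*(-288 + Y) = 211104 - 733*Y)
1/O(1431/273 - 1195/(-1499)) = 1/(211104 - 733*(1431/273 - 1195/(-1499))) = 1/(211104 - 733*(1431*(1/273) - 1195*(-1/1499))) = 1/(211104 - 733*(477/91 + 1195/1499)) = 1/(211104 - 733*823768/136409) = 1/(211104 - 603821944/136409) = 1/(28192663592/136409) = 136409/28192663592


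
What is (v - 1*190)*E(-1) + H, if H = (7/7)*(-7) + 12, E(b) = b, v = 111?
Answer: 84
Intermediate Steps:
H = 5 (H = (7*(⅐))*(-7) + 12 = 1*(-7) + 12 = -7 + 12 = 5)
(v - 1*190)*E(-1) + H = (111 - 1*190)*(-1) + 5 = (111 - 190)*(-1) + 5 = -79*(-1) + 5 = 79 + 5 = 84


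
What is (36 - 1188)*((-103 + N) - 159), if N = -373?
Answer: 731520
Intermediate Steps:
(36 - 1188)*((-103 + N) - 159) = (36 - 1188)*((-103 - 373) - 159) = -1152*(-476 - 159) = -1152*(-635) = 731520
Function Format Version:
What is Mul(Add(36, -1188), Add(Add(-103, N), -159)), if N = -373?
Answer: 731520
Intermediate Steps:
Mul(Add(36, -1188), Add(Add(-103, N), -159)) = Mul(Add(36, -1188), Add(Add(-103, -373), -159)) = Mul(-1152, Add(-476, -159)) = Mul(-1152, -635) = 731520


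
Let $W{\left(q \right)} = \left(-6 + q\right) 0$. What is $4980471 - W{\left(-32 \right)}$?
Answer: $4980471$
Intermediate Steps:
$W{\left(q \right)} = 0$
$4980471 - W{\left(-32 \right)} = 4980471 - 0 = 4980471 + 0 = 4980471$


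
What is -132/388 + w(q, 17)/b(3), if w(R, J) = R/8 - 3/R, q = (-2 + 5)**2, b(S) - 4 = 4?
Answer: -4493/18624 ≈ -0.24125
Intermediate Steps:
b(S) = 8 (b(S) = 4 + 4 = 8)
q = 9 (q = 3**2 = 9)
w(R, J) = -3/R + R/8 (w(R, J) = R*(1/8) - 3/R = R/8 - 3/R = -3/R + R/8)
-132/388 + w(q, 17)/b(3) = -132/388 + (-3/9 + (1/8)*9)/8 = -132*1/388 + (-3*1/9 + 9/8)*(1/8) = -33/97 + (-1/3 + 9/8)*(1/8) = -33/97 + (19/24)*(1/8) = -33/97 + 19/192 = -4493/18624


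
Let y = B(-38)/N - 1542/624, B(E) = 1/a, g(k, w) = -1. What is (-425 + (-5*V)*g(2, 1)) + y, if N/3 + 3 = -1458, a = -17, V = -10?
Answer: -3699992623/7749144 ≈ -477.47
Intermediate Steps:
N = -4383 (N = -9 + 3*(-1458) = -9 - 4374 = -4383)
B(E) = -1/17 (B(E) = 1/(-17) = -1/17)
y = -19149223/7749144 (y = -1/17/(-4383) - 1542/624 = -1/17*(-1/4383) - 1542*1/624 = 1/74511 - 257/104 = -19149223/7749144 ≈ -2.4711)
(-425 + (-5*V)*g(2, 1)) + y = (-425 - 5*(-10)*(-1)) - 19149223/7749144 = (-425 + 50*(-1)) - 19149223/7749144 = (-425 - 50) - 19149223/7749144 = -475 - 19149223/7749144 = -3699992623/7749144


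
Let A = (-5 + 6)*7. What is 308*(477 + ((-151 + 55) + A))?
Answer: 119504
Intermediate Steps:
A = 7 (A = 1*7 = 7)
308*(477 + ((-151 + 55) + A)) = 308*(477 + ((-151 + 55) + 7)) = 308*(477 + (-96 + 7)) = 308*(477 - 89) = 308*388 = 119504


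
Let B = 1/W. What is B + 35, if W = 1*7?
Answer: 246/7 ≈ 35.143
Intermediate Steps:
W = 7
B = ⅐ (B = 1/7 = ⅐ ≈ 0.14286)
B + 35 = ⅐ + 35 = 246/7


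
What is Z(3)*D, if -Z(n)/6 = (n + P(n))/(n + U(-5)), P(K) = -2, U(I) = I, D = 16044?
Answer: 48132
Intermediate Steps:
Z(n) = -6*(-2 + n)/(-5 + n) (Z(n) = -6*(n - 2)/(n - 5) = -6*(-2 + n)/(-5 + n))
Z(3)*D = (6*(2 - 1*3)/(-5 + 3))*16044 = (6*(2 - 3)/(-2))*16044 = (6*(-½)*(-1))*16044 = 3*16044 = 48132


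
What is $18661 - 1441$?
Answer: $17220$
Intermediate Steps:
$18661 - 1441 = 17220$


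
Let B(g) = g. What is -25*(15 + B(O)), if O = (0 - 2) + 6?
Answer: -475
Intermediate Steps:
O = 4 (O = -2 + 6 = 4)
-25*(15 + B(O)) = -25*(15 + 4) = -25*19 = -475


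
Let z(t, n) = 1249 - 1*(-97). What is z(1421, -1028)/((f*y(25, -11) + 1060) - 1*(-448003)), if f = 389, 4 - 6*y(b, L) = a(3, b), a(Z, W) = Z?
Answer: 8076/2694767 ≈ 0.0029969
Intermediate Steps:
y(b, L) = 1/6 (y(b, L) = 2/3 - 1/6*3 = 2/3 - 1/2 = 1/6)
z(t, n) = 1346 (z(t, n) = 1249 + 97 = 1346)
z(1421, -1028)/((f*y(25, -11) + 1060) - 1*(-448003)) = 1346/((389*(1/6) + 1060) - 1*(-448003)) = 1346/((389/6 + 1060) + 448003) = 1346/(6749/6 + 448003) = 1346/(2694767/6) = 1346*(6/2694767) = 8076/2694767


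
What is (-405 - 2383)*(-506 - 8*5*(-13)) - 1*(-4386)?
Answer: -34646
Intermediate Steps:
(-405 - 2383)*(-506 - 8*5*(-13)) - 1*(-4386) = -2788*(-506 - 40*(-13)) + 4386 = -2788*(-506 + 520) + 4386 = -2788*14 + 4386 = -39032 + 4386 = -34646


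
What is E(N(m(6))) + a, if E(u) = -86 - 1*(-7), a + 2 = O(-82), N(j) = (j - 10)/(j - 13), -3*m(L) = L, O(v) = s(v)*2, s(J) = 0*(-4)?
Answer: -81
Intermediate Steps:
s(J) = 0
O(v) = 0 (O(v) = 0*2 = 0)
m(L) = -L/3
N(j) = (-10 + j)/(-13 + j)
a = -2 (a = -2 + 0 = -2)
E(u) = -79 (E(u) = -86 + 7 = -79)
E(N(m(6))) + a = -79 - 2 = -81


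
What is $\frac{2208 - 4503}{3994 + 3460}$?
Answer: $- \frac{2295}{7454} \approx -0.30789$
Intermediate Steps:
$\frac{2208 - 4503}{3994 + 3460} = \frac{2208 - 4503}{7454} = \left(2208 - 4503\right) \frac{1}{7454} = \left(-2295\right) \frac{1}{7454} = - \frac{2295}{7454}$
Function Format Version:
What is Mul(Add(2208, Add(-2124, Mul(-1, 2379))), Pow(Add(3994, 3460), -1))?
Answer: Rational(-2295, 7454) ≈ -0.30789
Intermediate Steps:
Mul(Add(2208, Add(-2124, Mul(-1, 2379))), Pow(Add(3994, 3460), -1)) = Mul(Add(2208, Add(-2124, -2379)), Pow(7454, -1)) = Mul(Add(2208, -4503), Rational(1, 7454)) = Mul(-2295, Rational(1, 7454)) = Rational(-2295, 7454)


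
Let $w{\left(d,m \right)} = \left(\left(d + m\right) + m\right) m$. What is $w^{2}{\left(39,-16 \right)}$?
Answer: $12544$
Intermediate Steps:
$w{\left(d,m \right)} = m \left(d + 2 m\right)$ ($w{\left(d,m \right)} = \left(d + 2 m\right) m = m \left(d + 2 m\right)$)
$w^{2}{\left(39,-16 \right)} = \left(- 16 \left(39 + 2 \left(-16\right)\right)\right)^{2} = \left(- 16 \left(39 - 32\right)\right)^{2} = \left(\left(-16\right) 7\right)^{2} = \left(-112\right)^{2} = 12544$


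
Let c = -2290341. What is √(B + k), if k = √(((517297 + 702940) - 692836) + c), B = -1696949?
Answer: √(-1696949 + 2*I*√440735) ≈ 0.51 + 1302.7*I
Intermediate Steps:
k = 2*I*√440735 (k = √(((517297 + 702940) - 692836) - 2290341) = √((1220237 - 692836) - 2290341) = √(527401 - 2290341) = √(-1762940) = 2*I*√440735 ≈ 1327.8*I)
√(B + k) = √(-1696949 + 2*I*√440735)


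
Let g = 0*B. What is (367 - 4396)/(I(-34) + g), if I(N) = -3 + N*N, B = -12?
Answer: -4029/1153 ≈ -3.4944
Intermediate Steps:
I(N) = -3 + N**2
g = 0 (g = 0*(-12) = 0)
(367 - 4396)/(I(-34) + g) = (367 - 4396)/((-3 + (-34)**2) + 0) = -4029/((-3 + 1156) + 0) = -4029/(1153 + 0) = -4029/1153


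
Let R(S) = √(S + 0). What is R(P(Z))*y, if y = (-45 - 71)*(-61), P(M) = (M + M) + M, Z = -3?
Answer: 21228*I ≈ 21228.0*I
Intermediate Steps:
P(M) = 3*M (P(M) = 2*M + M = 3*M)
R(S) = √S
y = 7076 (y = -116*(-61) = 7076)
R(P(Z))*y = √(3*(-3))*7076 = √(-9)*7076 = (3*I)*7076 = 21228*I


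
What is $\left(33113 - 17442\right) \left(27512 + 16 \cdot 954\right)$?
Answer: $670342696$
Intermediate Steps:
$\left(33113 - 17442\right) \left(27512 + 16 \cdot 954\right) = 15671 \left(27512 + 15264\right) = 15671 \cdot 42776 = 670342696$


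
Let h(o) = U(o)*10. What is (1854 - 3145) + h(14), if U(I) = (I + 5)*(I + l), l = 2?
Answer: 1749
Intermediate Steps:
U(I) = (2 + I)*(5 + I) (U(I) = (I + 5)*(I + 2) = (5 + I)*(2 + I) = (2 + I)*(5 + I))
h(o) = 100 + 10*o² + 70*o (h(o) = (10 + o² + 7*o)*10 = 100 + 10*o² + 70*o)
(1854 - 3145) + h(14) = (1854 - 3145) + (100 + 10*14² + 70*14) = -1291 + (100 + 10*196 + 980) = -1291 + (100 + 1960 + 980) = -1291 + 3040 = 1749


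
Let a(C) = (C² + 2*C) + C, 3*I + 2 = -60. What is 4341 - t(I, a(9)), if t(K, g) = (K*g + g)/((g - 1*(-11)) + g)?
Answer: 987531/227 ≈ 4350.4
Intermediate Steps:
I = -62/3 (I = -⅔ + (⅓)*(-60) = -⅔ - 20 = -62/3 ≈ -20.667)
a(C) = C² + 3*C
t(K, g) = (g + K*g)/(11 + 2*g) (t(K, g) = (g + K*g)/((g + 11) + g) = (g + K*g)/((11 + g) + g) = (g + K*g)/(11 + 2*g))
4341 - t(I, a(9)) = 4341 - 9*(3 + 9)*(1 - 62/3)/(11 + 2*(9*(3 + 9))) = 4341 - 9*12*(-59)/((11 + 2*(9*12))*3) = 4341 - 108*(-59)/((11 + 2*108)*3) = 4341 - 108*(-59)/((11 + 216)*3) = 4341 - 108*(-59)/(227*3) = 4341 - 1*(-2124/227) = 4341 + 2124/227 = 987531/227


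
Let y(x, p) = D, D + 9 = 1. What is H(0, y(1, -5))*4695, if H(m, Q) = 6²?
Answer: 169020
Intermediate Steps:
D = -8 (D = -9 + 1 = -8)
y(x, p) = -8
H(m, Q) = 36
H(0, y(1, -5))*4695 = 36*4695 = 169020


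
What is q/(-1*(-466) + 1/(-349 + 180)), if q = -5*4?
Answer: -3380/78753 ≈ -0.042919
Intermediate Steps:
q = -20
q/(-1*(-466) + 1/(-349 + 180)) = -20/(-1*(-466) + 1/(-349 + 180)) = -20/(466 + 1/(-169)) = -20/(466 - 1/169) = -20/78753/169 = -20*169/78753 = -3380/78753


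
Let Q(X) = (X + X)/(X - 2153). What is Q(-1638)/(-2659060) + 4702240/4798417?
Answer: 11850224488614077/12092606395525955 ≈ 0.97996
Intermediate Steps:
Q(X) = 2*X/(-2153 + X) (Q(X) = (2*X)/(-2153 + X) = 2*X/(-2153 + X))
Q(-1638)/(-2659060) + 4702240/4798417 = (2*(-1638)/(-2153 - 1638))/(-2659060) + 4702240/4798417 = (2*(-1638)/(-3791))*(-1/2659060) + 4702240*(1/4798417) = (2*(-1638)*(-1/3791))*(-1/2659060) + 4702240/4798417 = (3276/3791)*(-1/2659060) + 4702240/4798417 = -819/2520124115 + 4702240/4798417 = 11850224488614077/12092606395525955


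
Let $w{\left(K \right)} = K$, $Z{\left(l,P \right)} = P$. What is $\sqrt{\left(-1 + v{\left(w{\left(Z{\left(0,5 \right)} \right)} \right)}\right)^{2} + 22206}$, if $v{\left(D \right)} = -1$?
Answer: $\sqrt{22210} \approx 149.03$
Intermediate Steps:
$\sqrt{\left(-1 + v{\left(w{\left(Z{\left(0,5 \right)} \right)} \right)}\right)^{2} + 22206} = \sqrt{\left(-1 - 1\right)^{2} + 22206} = \sqrt{\left(-2\right)^{2} + 22206} = \sqrt{4 + 22206} = \sqrt{22210}$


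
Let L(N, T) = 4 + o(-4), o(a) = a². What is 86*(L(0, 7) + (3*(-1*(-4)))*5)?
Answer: 6880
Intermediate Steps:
L(N, T) = 20 (L(N, T) = 4 + (-4)² = 4 + 16 = 20)
86*(L(0, 7) + (3*(-1*(-4)))*5) = 86*(20 + (3*(-1*(-4)))*5) = 86*(20 + (3*4)*5) = 86*(20 + 12*5) = 86*(20 + 60) = 86*80 = 6880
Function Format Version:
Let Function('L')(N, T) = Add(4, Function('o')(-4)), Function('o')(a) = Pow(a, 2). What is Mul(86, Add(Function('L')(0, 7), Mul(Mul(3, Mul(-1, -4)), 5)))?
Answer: 6880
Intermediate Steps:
Function('L')(N, T) = 20 (Function('L')(N, T) = Add(4, Pow(-4, 2)) = Add(4, 16) = 20)
Mul(86, Add(Function('L')(0, 7), Mul(Mul(3, Mul(-1, -4)), 5))) = Mul(86, Add(20, Mul(Mul(3, Mul(-1, -4)), 5))) = Mul(86, Add(20, Mul(Mul(3, 4), 5))) = Mul(86, Add(20, Mul(12, 5))) = Mul(86, Add(20, 60)) = Mul(86, 80) = 6880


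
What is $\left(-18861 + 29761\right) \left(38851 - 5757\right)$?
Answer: $360724600$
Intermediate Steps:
$\left(-18861 + 29761\right) \left(38851 - 5757\right) = 10900 \left(38851 + \left(-14741 + 8984\right)\right) = 10900 \left(38851 - 5757\right) = 10900 \cdot 33094 = 360724600$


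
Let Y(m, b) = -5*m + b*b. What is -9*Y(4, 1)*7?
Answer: 1197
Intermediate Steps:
Y(m, b) = b**2 - 5*m (Y(m, b) = -5*m + b**2 = b**2 - 5*m)
-9*Y(4, 1)*7 = -9*(1**2 - 5*4)*7 = -9*(1 - 20)*7 = -9*(-19)*7 = 171*7 = 1197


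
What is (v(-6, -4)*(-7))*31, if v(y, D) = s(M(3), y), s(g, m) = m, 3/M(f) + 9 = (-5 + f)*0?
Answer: 1302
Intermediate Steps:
M(f) = -1/3 (M(f) = 3/(-9 + (-5 + f)*0) = 3/(-9 + 0) = 3/(-9) = 3*(-1/9) = -1/3)
v(y, D) = y
(v(-6, -4)*(-7))*31 = -6*(-7)*31 = 42*31 = 1302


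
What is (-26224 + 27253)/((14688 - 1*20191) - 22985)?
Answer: -343/9496 ≈ -0.036120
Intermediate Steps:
(-26224 + 27253)/((14688 - 1*20191) - 22985) = 1029/((14688 - 20191) - 22985) = 1029/(-5503 - 22985) = 1029/(-28488) = 1029*(-1/28488) = -343/9496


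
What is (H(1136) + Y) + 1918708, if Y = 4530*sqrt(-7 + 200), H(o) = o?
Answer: 1919844 + 4530*sqrt(193) ≈ 1.9828e+6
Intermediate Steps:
Y = 4530*sqrt(193) ≈ 62933.
(H(1136) + Y) + 1918708 = (1136 + 4530*sqrt(193)) + 1918708 = 1919844 + 4530*sqrt(193)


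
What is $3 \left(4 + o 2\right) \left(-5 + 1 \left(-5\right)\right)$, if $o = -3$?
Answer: $60$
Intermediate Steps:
$3 \left(4 + o 2\right) \left(-5 + 1 \left(-5\right)\right) = 3 \left(4 - 6\right) \left(-5 + 1 \left(-5\right)\right) = 3 \left(4 - 6\right) \left(-5 - 5\right) = 3 \left(-2\right) \left(-10\right) = \left(-6\right) \left(-10\right) = 60$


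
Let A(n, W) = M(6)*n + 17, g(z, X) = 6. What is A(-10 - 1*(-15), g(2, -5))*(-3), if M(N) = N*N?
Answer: -591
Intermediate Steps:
M(N) = N**2
A(n, W) = 17 + 36*n (A(n, W) = 6**2*n + 17 = 36*n + 17 = 17 + 36*n)
A(-10 - 1*(-15), g(2, -5))*(-3) = (17 + 36*(-10 - 1*(-15)))*(-3) = (17 + 36*(-10 + 15))*(-3) = (17 + 36*5)*(-3) = (17 + 180)*(-3) = 197*(-3) = -591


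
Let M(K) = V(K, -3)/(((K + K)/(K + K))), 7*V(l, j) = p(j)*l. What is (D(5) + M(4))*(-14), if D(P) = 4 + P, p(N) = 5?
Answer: -166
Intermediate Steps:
V(l, j) = 5*l/7 (V(l, j) = (5*l)/7 = 5*l/7)
M(K) = 5*K/7 (M(K) = (5*K/7)/(((K + K)/(K + K))) = (5*K/7)/(((2*K)/((2*K)))) = (5*K/7)/(((2*K)*(1/(2*K)))) = (5*K/7)/1 = (5*K/7)*1 = 5*K/7)
(D(5) + M(4))*(-14) = ((4 + 5) + (5/7)*4)*(-14) = (9 + 20/7)*(-14) = (83/7)*(-14) = -166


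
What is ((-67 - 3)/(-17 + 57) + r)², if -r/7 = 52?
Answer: 2140369/16 ≈ 1.3377e+5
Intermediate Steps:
r = -364 (r = -7*52 = -364)
((-67 - 3)/(-17 + 57) + r)² = ((-67 - 3)/(-17 + 57) - 364)² = (-70/40 - 364)² = (-70*1/40 - 364)² = (-7/4 - 364)² = (-1463/4)² = 2140369/16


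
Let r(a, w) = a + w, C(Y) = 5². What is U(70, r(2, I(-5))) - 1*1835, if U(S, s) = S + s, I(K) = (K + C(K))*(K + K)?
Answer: -1963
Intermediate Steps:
C(Y) = 25
I(K) = 2*K*(25 + K) (I(K) = (K + 25)*(K + K) = (25 + K)*(2*K) = 2*K*(25 + K))
U(70, r(2, I(-5))) - 1*1835 = (70 + (2 + 2*(-5)*(25 - 5))) - 1*1835 = (70 + (2 + 2*(-5)*20)) - 1835 = (70 + (2 - 200)) - 1835 = (70 - 198) - 1835 = -128 - 1835 = -1963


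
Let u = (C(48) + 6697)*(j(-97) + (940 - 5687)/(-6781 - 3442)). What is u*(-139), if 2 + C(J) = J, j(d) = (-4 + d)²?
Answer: -97748215300890/10223 ≈ -9.5616e+9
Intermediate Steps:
C(J) = -2 + J
u = 703224570510/10223 (u = ((-2 + 48) + 6697)*((-4 - 97)² + (940 - 5687)/(-6781 - 3442)) = (46 + 6697)*((-101)² - 4747/(-10223)) = 6743*(10201 - 4747*(-1/10223)) = 6743*(10201 + 4747/10223) = 6743*(104289570/10223) = 703224570510/10223 ≈ 6.8788e+7)
u*(-139) = (703224570510/10223)*(-139) = -97748215300890/10223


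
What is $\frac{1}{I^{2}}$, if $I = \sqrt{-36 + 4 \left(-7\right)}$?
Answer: $- \frac{1}{64} \approx -0.015625$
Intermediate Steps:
$I = 8 i$ ($I = \sqrt{-36 - 28} = \sqrt{-64} = 8 i \approx 8.0 i$)
$\frac{1}{I^{2}} = \frac{1}{\left(8 i\right)^{2}} = \frac{1}{-64} = - \frac{1}{64}$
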